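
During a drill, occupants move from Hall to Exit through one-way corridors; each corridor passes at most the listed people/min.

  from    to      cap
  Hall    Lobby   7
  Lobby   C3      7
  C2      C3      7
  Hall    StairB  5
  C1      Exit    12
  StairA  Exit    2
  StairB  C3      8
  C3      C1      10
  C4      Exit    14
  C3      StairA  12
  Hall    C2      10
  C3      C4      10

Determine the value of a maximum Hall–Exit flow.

19

Augment Hall→StairB→C3→C1→Exit: bottleneck 5, flow now 5.
Augment Hall→Lobby→C3→C1→Exit: bottleneck 5, flow now 10.
Augment Hall→Lobby→C3→StairA→Exit: bottleneck 2, flow now 12.
Augment Hall→C2→C3→C4→Exit: bottleneck 7, flow now 19.
No augmenting path remains; maximum flow = 19.
In the residual graph, reachable from Hall: {Hall, C2}.
Min-cut edges: Hall→StairB (5), Hall→Lobby (7), C2→C3 (7); capacity 5 + 7 + 7 = 19.
This cut is saturated, so no flow can exceed 19.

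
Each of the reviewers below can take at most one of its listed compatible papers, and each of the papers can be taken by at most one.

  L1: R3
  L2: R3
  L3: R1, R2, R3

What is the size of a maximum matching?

2

Unit-capacity flow: source→left, listed edges, right→sink; max matching = max flow.
Augmenting path L1→R3 (+1); matched 1.
Augmenting path L3→R1 (+1); matched 2.
No augmenting path remains; maximum matching = 2.
König certificate: {L3, R3} is a vertex cover of size 2 (every listed pair touches it), so no matching can be larger.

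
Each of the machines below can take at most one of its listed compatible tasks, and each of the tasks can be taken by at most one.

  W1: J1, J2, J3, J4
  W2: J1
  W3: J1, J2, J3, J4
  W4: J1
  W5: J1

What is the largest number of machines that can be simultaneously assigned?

3

Unit-capacity flow: source→left, listed edges, right→sink; max matching = max flow.
Augmenting path W1→J1 (+1); matched 1.
Augmenting path W3→J2 (+1); matched 2.
Augmenting path W2→J1→W1→J3 (+1); matched 3.
No augmenting path remains; maximum matching = 3.
König certificate: {W1, W3, J1} is a vertex cover of size 3 (every listed pair touches it), so no matching can be larger.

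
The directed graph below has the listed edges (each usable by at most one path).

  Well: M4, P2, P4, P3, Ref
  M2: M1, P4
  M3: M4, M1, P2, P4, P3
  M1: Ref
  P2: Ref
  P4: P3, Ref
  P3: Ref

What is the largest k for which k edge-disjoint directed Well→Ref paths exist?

Assign every edge capacity 1; by Menger, the answer equals the max flow.
Path Well→Ref (+1); total 1.
Path Well→P2→Ref (+1); total 2.
Path Well→P4→Ref (+1); total 3.
Path Well→P3→Ref (+1); total 4.
No residual Well→Ref path; max flow = 4.
Certifying cut of size 4: {Well→P2, Well→P3, Well→P4, Well→Ref}.

4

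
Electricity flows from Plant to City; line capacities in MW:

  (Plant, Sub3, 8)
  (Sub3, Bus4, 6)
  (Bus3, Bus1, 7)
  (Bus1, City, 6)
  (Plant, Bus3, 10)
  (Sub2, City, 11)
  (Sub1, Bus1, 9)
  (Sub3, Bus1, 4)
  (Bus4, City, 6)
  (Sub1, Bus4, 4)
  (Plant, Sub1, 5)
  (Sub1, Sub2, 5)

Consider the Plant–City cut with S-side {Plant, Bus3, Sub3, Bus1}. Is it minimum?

Yes — it is a minimum cut (capacity 17).

Given cut capacity: 5 + 6 + 6 = 17.
Augment Plant→Sub1→Bus1→City: bottleneck 5, flow now 5.
Augment Plant→Bus3→Bus1→City: bottleneck 1, flow now 6.
Augment Plant→Sub3→Bus4→City: bottleneck 6, flow now 12.
Augment Plant→Bus3→Bus1→Sub1→Sub2→City: bottleneck 5, flow now 17. (uses reverse residual edge)
No augmenting path remains; maximum flow = 17.
Cut capacity 17 equals the max flow, so it is a minimum cut.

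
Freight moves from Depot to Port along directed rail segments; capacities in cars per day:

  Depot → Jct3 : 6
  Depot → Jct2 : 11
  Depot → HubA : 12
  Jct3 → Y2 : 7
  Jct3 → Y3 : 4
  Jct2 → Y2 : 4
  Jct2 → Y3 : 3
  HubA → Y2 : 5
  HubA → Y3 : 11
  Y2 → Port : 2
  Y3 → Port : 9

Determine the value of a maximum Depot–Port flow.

Augment Depot→Jct3→Y2→Port: bottleneck 2, flow now 2.
Augment Depot→Jct3→Y3→Port: bottleneck 4, flow now 6.
Augment Depot→Jct2→Y3→Port: bottleneck 3, flow now 9.
Augment Depot→HubA→Y3→Port: bottleneck 2, flow now 11.
No augmenting path remains; maximum flow = 11.
In the residual graph, reachable from Depot: {Depot, Jct3, Jct2, HubA, Y2, Y3}.
Min-cut edges: Y2→Port (2), Y3→Port (9); capacity 2 + 9 = 11.
This cut is saturated, so no flow can exceed 11.

11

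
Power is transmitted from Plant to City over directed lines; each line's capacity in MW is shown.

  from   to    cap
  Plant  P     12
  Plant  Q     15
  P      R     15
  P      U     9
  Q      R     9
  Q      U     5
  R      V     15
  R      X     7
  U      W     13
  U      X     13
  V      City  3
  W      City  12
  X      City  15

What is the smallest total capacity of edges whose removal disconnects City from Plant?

Augment Plant→P→R→V→City: bottleneck 3, flow now 3.
Augment Plant→P→R→X→City: bottleneck 7, flow now 10.
Augment Plant→P→U→W→City: bottleneck 2, flow now 12.
Augment Plant→Q→U→W→City: bottleneck 5, flow now 17.
Augment Plant→Q→R→P→U→W→City: bottleneck 5, flow now 22. (uses reverse residual edge)
Augment Plant→Q→R→P→U→X→City: bottleneck 2, flow now 24. (uses reverse residual edge)
No augmenting path remains; maximum flow = 24.
By max-flow min-cut, the minimum cut capacity equals the max flow.
In the residual graph, reachable from Plant: {Plant, P, Q, R, V}.
Min-cut edges: P→U (9), Q→U (5), R→X (7), V→City (3); capacity 9 + 5 + 7 + 3 = 24.

24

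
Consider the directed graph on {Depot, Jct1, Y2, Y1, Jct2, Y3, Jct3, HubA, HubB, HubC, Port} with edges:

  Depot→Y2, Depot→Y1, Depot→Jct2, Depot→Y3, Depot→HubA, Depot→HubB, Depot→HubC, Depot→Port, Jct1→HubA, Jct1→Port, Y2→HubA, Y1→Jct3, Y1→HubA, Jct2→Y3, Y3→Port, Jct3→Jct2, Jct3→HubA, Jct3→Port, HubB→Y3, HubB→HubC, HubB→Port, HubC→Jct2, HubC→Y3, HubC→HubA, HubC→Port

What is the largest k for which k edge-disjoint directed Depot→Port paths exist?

5

Assign every edge capacity 1; by Menger, the answer equals the max flow.
Path Depot→Port (+1); total 1.
Path Depot→Y3→Port (+1); total 2.
Path Depot→HubB→Port (+1); total 3.
Path Depot→HubC→Port (+1); total 4.
Path Depot→Y1→Jct3→Port (+1); total 5.
No residual Depot→Port path; max flow = 5.
Certifying cut of size 5: {Depot→HubB, Depot→HubC, Depot→Port, Depot→Y1, Y3→Port}.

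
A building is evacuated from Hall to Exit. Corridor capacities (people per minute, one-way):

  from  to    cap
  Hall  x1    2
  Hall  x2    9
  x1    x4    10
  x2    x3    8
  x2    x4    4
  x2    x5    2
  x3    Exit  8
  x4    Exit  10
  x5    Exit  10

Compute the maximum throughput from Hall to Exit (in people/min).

11

Augment Hall→x1→x4→Exit: bottleneck 2, flow now 2.
Augment Hall→x2→x3→Exit: bottleneck 8, flow now 10.
Augment Hall→x2→x4→Exit: bottleneck 1, flow now 11.
No augmenting path remains; maximum flow = 11.
In the residual graph, reachable from Hall: {Hall}.
Min-cut edges: Hall→x1 (2), Hall→x2 (9); capacity 2 + 9 = 11.
This cut is saturated, so no flow can exceed 11.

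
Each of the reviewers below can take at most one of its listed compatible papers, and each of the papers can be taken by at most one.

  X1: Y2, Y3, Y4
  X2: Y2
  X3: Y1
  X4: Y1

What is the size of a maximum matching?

Unit-capacity flow: source→left, listed edges, right→sink; max matching = max flow.
Augmenting path X1→Y2 (+1); matched 1.
Augmenting path X3→Y1 (+1); matched 2.
Augmenting path X2→Y2→X1→Y3 (+1); matched 3.
No augmenting path remains; maximum matching = 3.
König certificate: {X1, X2, Y1} is a vertex cover of size 3 (every listed pair touches it), so no matching can be larger.

3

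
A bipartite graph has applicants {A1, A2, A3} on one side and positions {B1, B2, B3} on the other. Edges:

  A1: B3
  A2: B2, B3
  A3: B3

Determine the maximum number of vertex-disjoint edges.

2

Unit-capacity flow: source→left, listed edges, right→sink; max matching = max flow.
Augmenting path A1→B3 (+1); matched 1.
Augmenting path A2→B2 (+1); matched 2.
No augmenting path remains; maximum matching = 2.
König certificate: {A2, B3} is a vertex cover of size 2 (every listed pair touches it), so no matching can be larger.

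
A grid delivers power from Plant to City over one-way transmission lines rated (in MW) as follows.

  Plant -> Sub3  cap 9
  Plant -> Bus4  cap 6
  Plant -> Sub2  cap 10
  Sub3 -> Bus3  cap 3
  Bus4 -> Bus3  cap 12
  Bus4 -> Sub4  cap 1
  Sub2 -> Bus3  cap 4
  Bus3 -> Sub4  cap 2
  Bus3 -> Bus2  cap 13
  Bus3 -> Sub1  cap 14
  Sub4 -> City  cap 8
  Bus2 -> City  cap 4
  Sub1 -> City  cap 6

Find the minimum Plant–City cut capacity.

Augment Plant→Bus4→Sub4→City: bottleneck 1, flow now 1.
Augment Plant→Sub3→Bus3→Sub4→City: bottleneck 2, flow now 3.
Augment Plant→Sub3→Bus3→Bus2→City: bottleneck 1, flow now 4.
Augment Plant→Bus4→Bus3→Bus2→City: bottleneck 3, flow now 7.
Augment Plant→Bus4→Bus3→Sub1→City: bottleneck 2, flow now 9.
Augment Plant→Sub2→Bus3→Sub1→City: bottleneck 4, flow now 13.
No augmenting path remains; maximum flow = 13.
By max-flow min-cut, the minimum cut capacity equals the max flow.
In the residual graph, reachable from Plant: {Plant, Sub3, Sub2}.
Min-cut edges: Plant→Bus4 (6), Sub3→Bus3 (3), Sub2→Bus3 (4); capacity 6 + 3 + 4 = 13.

13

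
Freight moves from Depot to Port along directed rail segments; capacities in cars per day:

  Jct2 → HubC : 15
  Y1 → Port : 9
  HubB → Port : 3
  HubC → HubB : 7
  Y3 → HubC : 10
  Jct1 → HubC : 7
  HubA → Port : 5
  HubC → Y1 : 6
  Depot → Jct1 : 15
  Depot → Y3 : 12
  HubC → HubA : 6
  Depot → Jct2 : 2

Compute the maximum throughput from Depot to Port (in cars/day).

Augment Depot→Jct2→HubC→HubA→Port: bottleneck 2, flow now 2.
Augment Depot→Y3→HubC→HubA→Port: bottleneck 3, flow now 5.
Augment Depot→Y3→HubC→Y1→Port: bottleneck 6, flow now 11.
Augment Depot→Y3→HubC→HubB→Port: bottleneck 1, flow now 12.
Augment Depot→Jct1→HubC→HubB→Port: bottleneck 2, flow now 14.
No augmenting path remains; maximum flow = 14.
In the residual graph, reachable from Depot: {Depot, Jct2, Y3, Jct1, HubC, HubA, HubB}.
Min-cut edges: HubC→Y1 (6), HubA→Port (5), HubB→Port (3); capacity 6 + 5 + 3 = 14.
This cut is saturated, so no flow can exceed 14.

14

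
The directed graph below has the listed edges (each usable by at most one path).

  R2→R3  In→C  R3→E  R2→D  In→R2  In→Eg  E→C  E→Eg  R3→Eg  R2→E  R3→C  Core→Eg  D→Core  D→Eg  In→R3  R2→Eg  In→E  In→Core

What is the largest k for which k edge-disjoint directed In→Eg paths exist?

5

Assign every edge capacity 1; by Menger, the answer equals the max flow.
Path In→Eg (+1); total 1.
Path In→R2→Eg (+1); total 2.
Path In→R3→Eg (+1); total 3.
Path In→E→Eg (+1); total 4.
Path In→Core→Eg (+1); total 5.
No residual In→Eg path; max flow = 5.
Certifying cut of size 5: {In→Core, In→E, In→Eg, In→R2, In→R3}.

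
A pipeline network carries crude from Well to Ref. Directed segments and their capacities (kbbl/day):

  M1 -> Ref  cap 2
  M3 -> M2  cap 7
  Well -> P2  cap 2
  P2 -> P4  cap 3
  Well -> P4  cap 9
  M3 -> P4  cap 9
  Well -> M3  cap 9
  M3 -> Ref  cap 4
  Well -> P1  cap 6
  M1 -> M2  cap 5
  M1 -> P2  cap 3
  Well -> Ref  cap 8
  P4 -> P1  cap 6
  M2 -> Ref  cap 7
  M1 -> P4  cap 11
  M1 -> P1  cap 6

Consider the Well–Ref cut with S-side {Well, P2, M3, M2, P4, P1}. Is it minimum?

Given cut capacity: 8 + 4 + 7 = 19.
Augment Well→Ref: bottleneck 8, flow now 8.
Augment Well→M3→Ref: bottleneck 4, flow now 12.
Augment Well→M3→M2→Ref: bottleneck 5, flow now 17.
No augmenting path remains; maximum flow = 17.
In the residual graph, reachable from Well: {Well, P2, P4, P1}.
Min-cut edges: Well→M3 (9), Well→Ref (8); capacity 9 + 8 = 17.
Cut capacity 19 exceeds the max flow 17, so it is not minimum.

No — its capacity is 19, but the minimum cut has capacity 17.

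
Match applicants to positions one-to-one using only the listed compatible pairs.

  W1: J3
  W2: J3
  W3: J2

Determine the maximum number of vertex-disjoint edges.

2

Unit-capacity flow: source→left, listed edges, right→sink; max matching = max flow.
Augmenting path W1→J3 (+1); matched 1.
Augmenting path W3→J2 (+1); matched 2.
No augmenting path remains; maximum matching = 2.
König certificate: {W3, J3} is a vertex cover of size 2 (every listed pair touches it), so no matching can be larger.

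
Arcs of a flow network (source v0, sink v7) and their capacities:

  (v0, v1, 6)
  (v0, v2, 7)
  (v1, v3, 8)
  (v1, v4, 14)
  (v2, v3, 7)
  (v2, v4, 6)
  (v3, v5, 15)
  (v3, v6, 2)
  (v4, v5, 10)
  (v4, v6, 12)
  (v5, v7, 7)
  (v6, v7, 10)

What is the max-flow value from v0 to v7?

13

Augment v0→v1→v3→v5→v7: bottleneck 6, flow now 6.
Augment v0→v2→v3→v5→v7: bottleneck 1, flow now 7.
Augment v0→v2→v3→v6→v7: bottleneck 2, flow now 9.
Augment v0→v2→v4→v6→v7: bottleneck 4, flow now 13.
No augmenting path remains; maximum flow = 13.
In the residual graph, reachable from v0: {v0}.
Min-cut edges: v0→v1 (6), v0→v2 (7); capacity 6 + 7 = 13.
This cut is saturated, so no flow can exceed 13.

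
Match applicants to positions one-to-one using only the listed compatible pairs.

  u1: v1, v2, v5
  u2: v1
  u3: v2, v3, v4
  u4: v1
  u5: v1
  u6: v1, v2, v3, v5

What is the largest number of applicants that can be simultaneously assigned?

Unit-capacity flow: source→left, listed edges, right→sink; max matching = max flow.
Augmenting path u1→v1 (+1); matched 1.
Augmenting path u3→v2 (+1); matched 2.
Augmenting path u6→v3 (+1); matched 3.
Augmenting path u2→v1→u1→v5 (+1); matched 4.
No augmenting path remains; maximum matching = 4.
König certificate: {u1, u3, u6, v1} is a vertex cover of size 4 (every listed pair touches it), so no matching can be larger.

4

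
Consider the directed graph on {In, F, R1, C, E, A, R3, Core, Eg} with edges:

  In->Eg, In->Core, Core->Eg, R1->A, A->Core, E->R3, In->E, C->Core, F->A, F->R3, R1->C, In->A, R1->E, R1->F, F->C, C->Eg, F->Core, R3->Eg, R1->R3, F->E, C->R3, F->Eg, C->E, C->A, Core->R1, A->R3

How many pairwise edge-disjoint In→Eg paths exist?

Assign every edge capacity 1; by Menger, the answer equals the max flow.
Path In→Eg (+1); total 1.
Path In→Core→Eg (+1); total 2.
Path In→E→R3→Eg (+1); total 3.
Path In→A→Core→R1→F→Eg (+1); total 4.
No residual In→Eg path; max flow = 4.
Certifying cut of size 4: {In→A, In→Core, In→E, In→Eg}.

4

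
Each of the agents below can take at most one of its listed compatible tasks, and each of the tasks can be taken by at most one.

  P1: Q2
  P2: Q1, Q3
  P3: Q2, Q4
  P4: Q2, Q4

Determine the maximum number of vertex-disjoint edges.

3

Unit-capacity flow: source→left, listed edges, right→sink; max matching = max flow.
Augmenting path P1→Q2 (+1); matched 1.
Augmenting path P2→Q1 (+1); matched 2.
Augmenting path P3→Q4 (+1); matched 3.
No augmenting path remains; maximum matching = 3.
König certificate: {P2, Q2, Q4} is a vertex cover of size 3 (every listed pair touches it), so no matching can be larger.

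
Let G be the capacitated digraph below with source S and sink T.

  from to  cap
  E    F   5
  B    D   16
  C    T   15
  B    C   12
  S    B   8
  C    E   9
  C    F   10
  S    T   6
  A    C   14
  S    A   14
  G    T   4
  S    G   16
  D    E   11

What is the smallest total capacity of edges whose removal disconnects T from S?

25

Augment S→T: bottleneck 6, flow now 6.
Augment S→G→T: bottleneck 4, flow now 10.
Augment S→A→C→T: bottleneck 14, flow now 24.
Augment S→B→C→T: bottleneck 1, flow now 25.
No augmenting path remains; maximum flow = 25.
By max-flow min-cut, the minimum cut capacity equals the max flow.
In the residual graph, reachable from S: {S, A, B, C, D, E, F, G}.
Min-cut edges: S→T (6), C→T (15), G→T (4); capacity 6 + 15 + 4 = 25.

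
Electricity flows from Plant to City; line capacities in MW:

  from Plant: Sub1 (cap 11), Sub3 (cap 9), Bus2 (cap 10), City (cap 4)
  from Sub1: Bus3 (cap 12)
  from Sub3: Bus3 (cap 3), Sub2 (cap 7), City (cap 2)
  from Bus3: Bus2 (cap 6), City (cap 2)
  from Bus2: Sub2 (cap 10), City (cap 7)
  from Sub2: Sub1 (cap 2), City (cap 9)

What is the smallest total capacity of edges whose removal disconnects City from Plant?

Augment Plant→City: bottleneck 4, flow now 4.
Augment Plant→Sub3→City: bottleneck 2, flow now 6.
Augment Plant→Bus2→City: bottleneck 7, flow now 13.
Augment Plant→Sub1→Bus3→City: bottleneck 2, flow now 15.
Augment Plant→Sub3→Sub2→City: bottleneck 7, flow now 22.
Augment Plant→Bus2→Sub2→City: bottleneck 2, flow now 24.
No augmenting path remains; maximum flow = 24.
By max-flow min-cut, the minimum cut capacity equals the max flow.
In the residual graph, reachable from Plant: {Plant, Sub1, Sub3, Bus3, Bus2, Sub2}.
Min-cut edges: Plant→City (4), Sub3→City (2), Bus3→City (2), Bus2→City (7), Sub2→City (9); capacity 4 + 2 + 2 + 7 + 9 = 24.

24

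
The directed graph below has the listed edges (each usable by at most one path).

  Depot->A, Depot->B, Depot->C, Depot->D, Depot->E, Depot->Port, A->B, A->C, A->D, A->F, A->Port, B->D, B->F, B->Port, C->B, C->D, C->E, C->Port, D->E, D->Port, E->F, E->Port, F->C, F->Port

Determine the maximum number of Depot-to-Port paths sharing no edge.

Assign every edge capacity 1; by Menger, the answer equals the max flow.
Path Depot→Port (+1); total 1.
Path Depot→A→Port (+1); total 2.
Path Depot→B→Port (+1); total 3.
Path Depot→C→Port (+1); total 4.
Path Depot→D→Port (+1); total 5.
Path Depot→E→Port (+1); total 6.
No residual Depot→Port path; max flow = 6.
Certifying cut of size 6: {Depot→A, Depot→B, Depot→C, Depot→D, Depot→E, Depot→Port}.

6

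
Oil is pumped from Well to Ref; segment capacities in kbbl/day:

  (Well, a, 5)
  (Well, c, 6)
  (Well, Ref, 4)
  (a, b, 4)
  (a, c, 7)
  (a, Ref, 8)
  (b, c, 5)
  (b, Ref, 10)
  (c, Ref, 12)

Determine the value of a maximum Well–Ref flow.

Augment Well→Ref: bottleneck 4, flow now 4.
Augment Well→a→Ref: bottleneck 5, flow now 9.
Augment Well→c→Ref: bottleneck 6, flow now 15.
No augmenting path remains; maximum flow = 15.
In the residual graph, reachable from Well: {Well}.
Min-cut edges: Well→a (5), Well→c (6), Well→Ref (4); capacity 5 + 6 + 4 = 15.
This cut is saturated, so no flow can exceed 15.

15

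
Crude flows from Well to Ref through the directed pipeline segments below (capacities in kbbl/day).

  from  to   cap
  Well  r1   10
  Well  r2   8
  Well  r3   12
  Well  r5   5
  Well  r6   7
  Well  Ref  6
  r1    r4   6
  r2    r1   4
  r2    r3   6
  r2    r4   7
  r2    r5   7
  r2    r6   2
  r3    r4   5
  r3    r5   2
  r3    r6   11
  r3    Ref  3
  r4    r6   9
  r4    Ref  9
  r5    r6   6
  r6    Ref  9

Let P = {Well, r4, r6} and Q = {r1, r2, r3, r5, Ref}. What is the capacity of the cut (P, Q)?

Edges leaving {Well, r4, r6}: Well→r1 (10), Well→r2 (8), Well→r3 (12), Well→r5 (5), Well→Ref (6), r4→Ref (9), r6→Ref (9).
Cut capacity = 10 + 8 + 12 + 5 + 6 + 9 + 9 = 59.

59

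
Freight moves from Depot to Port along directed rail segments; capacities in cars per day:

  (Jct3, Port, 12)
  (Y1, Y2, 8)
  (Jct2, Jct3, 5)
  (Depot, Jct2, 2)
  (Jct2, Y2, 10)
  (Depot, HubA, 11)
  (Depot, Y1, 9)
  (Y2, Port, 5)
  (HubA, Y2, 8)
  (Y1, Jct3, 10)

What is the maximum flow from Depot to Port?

Augment Depot→Y1→Y2→Port: bottleneck 5, flow now 5.
Augment Depot→Y1→Jct3→Port: bottleneck 4, flow now 9.
Augment Depot→Jct2→Jct3→Port: bottleneck 2, flow now 11.
Augment Depot→HubA→Y2→Y1→Jct3→Port: bottleneck 5, flow now 16. (uses reverse residual edge)
No augmenting path remains; maximum flow = 16.
In the residual graph, reachable from Depot: {Depot, HubA, Y2}.
Min-cut edges: Depot→Y1 (9), Depot→Jct2 (2), Y2→Port (5); capacity 9 + 2 + 5 = 16.
This cut is saturated, so no flow can exceed 16.

16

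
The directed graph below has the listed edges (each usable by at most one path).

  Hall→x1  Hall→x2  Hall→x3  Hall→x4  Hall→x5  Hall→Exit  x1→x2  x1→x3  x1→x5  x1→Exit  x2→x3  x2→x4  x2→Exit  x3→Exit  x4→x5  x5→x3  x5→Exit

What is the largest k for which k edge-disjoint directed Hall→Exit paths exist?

5

Assign every edge capacity 1; by Menger, the answer equals the max flow.
Path Hall→Exit (+1); total 1.
Path Hall→x1→Exit (+1); total 2.
Path Hall→x2→Exit (+1); total 3.
Path Hall→x3→Exit (+1); total 4.
Path Hall→x5→Exit (+1); total 5.
No residual Hall→Exit path; max flow = 5.
Certifying cut of size 5: {Hall→Exit, Hall→x1, Hall→x2, x3→Exit, x5→Exit}.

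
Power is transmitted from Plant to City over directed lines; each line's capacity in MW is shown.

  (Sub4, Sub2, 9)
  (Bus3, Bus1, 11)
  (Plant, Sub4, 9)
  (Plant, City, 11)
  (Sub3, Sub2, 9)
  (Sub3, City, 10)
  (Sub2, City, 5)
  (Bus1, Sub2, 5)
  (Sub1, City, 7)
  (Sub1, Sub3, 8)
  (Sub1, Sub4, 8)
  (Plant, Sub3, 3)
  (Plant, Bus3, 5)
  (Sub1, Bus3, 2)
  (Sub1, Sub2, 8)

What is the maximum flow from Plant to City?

19

Augment Plant→City: bottleneck 11, flow now 11.
Augment Plant→Sub3→City: bottleneck 3, flow now 14.
Augment Plant→Sub4→Sub2→City: bottleneck 5, flow now 19.
No augmenting path remains; maximum flow = 19.
In the residual graph, reachable from Plant: {Plant, Bus3, Bus1, Sub4, Sub2}.
Min-cut edges: Plant→Sub3 (3), Plant→City (11), Sub2→City (5); capacity 3 + 11 + 5 = 19.
This cut is saturated, so no flow can exceed 19.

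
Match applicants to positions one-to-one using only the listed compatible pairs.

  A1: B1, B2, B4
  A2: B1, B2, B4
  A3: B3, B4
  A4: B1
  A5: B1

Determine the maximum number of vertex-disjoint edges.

Unit-capacity flow: source→left, listed edges, right→sink; max matching = max flow.
Augmenting path A1→B1 (+1); matched 1.
Augmenting path A2→B2 (+1); matched 2.
Augmenting path A3→B3 (+1); matched 3.
Augmenting path A4→B1→A1→B4 (+1); matched 4.
No augmenting path remains; maximum matching = 4.
König certificate: {A1, A2, A3, B1} is a vertex cover of size 4 (every listed pair touches it), so no matching can be larger.

4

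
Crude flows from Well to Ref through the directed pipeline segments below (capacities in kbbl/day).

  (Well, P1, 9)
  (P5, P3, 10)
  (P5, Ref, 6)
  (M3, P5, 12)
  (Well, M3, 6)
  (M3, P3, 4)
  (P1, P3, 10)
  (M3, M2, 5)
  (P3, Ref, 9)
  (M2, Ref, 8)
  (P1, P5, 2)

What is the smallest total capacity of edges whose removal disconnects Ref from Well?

Augment Well→M3→M2→Ref: bottleneck 5, flow now 5.
Augment Well→M3→P3→Ref: bottleneck 1, flow now 6.
Augment Well→P1→P3→Ref: bottleneck 8, flow now 14.
Augment Well→P1→P5→Ref: bottleneck 1, flow now 15.
No augmenting path remains; maximum flow = 15.
By max-flow min-cut, the minimum cut capacity equals the max flow.
In the residual graph, reachable from Well: {Well}.
Min-cut edges: Well→M3 (6), Well→P1 (9); capacity 6 + 9 = 15.

15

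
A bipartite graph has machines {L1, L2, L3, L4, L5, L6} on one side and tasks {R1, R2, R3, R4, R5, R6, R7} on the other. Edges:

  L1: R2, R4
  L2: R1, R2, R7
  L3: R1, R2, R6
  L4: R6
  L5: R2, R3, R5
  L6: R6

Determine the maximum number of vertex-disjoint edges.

Unit-capacity flow: source→left, listed edges, right→sink; max matching = max flow.
Augmenting path L1→R2 (+1); matched 1.
Augmenting path L2→R1 (+1); matched 2.
Augmenting path L3→R6 (+1); matched 3.
Augmenting path L5→R3 (+1); matched 4.
Augmenting path L4→R6→L3→R1→L2→R7 (+1); matched 5.
No augmenting path remains; maximum matching = 5.
König certificate: {L1, L2, L3, L5, R6} is a vertex cover of size 5 (every listed pair touches it), so no matching can be larger.

5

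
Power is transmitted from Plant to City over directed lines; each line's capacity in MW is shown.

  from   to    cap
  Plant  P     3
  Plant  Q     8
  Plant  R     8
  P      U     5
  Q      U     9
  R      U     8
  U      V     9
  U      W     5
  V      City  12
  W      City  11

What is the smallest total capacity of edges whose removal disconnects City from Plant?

Augment Plant→P→U→V→City: bottleneck 3, flow now 3.
Augment Plant→Q→U→V→City: bottleneck 6, flow now 9.
Augment Plant→Q→U→W→City: bottleneck 2, flow now 11.
Augment Plant→R→U→W→City: bottleneck 3, flow now 14.
No augmenting path remains; maximum flow = 14.
By max-flow min-cut, the minimum cut capacity equals the max flow.
In the residual graph, reachable from Plant: {Plant, P, Q, R, U}.
Min-cut edges: U→V (9), U→W (5); capacity 9 + 5 = 14.

14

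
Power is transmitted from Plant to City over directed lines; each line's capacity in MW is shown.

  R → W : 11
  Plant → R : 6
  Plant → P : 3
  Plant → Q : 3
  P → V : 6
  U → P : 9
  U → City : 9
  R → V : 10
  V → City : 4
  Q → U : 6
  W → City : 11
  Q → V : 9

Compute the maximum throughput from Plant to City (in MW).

Augment Plant→P→V→City: bottleneck 3, flow now 3.
Augment Plant→Q→U→City: bottleneck 3, flow now 6.
Augment Plant→R→V→City: bottleneck 1, flow now 7.
Augment Plant→R→W→City: bottleneck 5, flow now 12.
No augmenting path remains; maximum flow = 12.
In the residual graph, reachable from Plant: {Plant}.
Min-cut edges: Plant→P (3), Plant→Q (3), Plant→R (6); capacity 3 + 3 + 6 = 12.
This cut is saturated, so no flow can exceed 12.

12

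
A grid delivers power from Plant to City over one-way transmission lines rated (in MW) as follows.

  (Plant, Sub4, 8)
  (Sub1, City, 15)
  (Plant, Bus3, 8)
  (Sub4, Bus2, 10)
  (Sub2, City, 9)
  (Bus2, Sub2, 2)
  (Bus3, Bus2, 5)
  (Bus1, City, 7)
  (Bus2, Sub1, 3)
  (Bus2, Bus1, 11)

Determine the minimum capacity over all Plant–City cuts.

12

Augment Plant→Bus3→Bus2→Sub2→City: bottleneck 2, flow now 2.
Augment Plant→Bus3→Bus2→Bus1→City: bottleneck 3, flow now 5.
Augment Plant→Sub4→Bus2→Bus1→City: bottleneck 4, flow now 9.
Augment Plant→Sub4→Bus2→Sub1→City: bottleneck 3, flow now 12.
No augmenting path remains; maximum flow = 12.
By max-flow min-cut, the minimum cut capacity equals the max flow.
In the residual graph, reachable from Plant: {Plant, Bus3, Sub4, Bus2, Bus1}.
Min-cut edges: Bus2→Sub2 (2), Bus2→Sub1 (3), Bus1→City (7); capacity 2 + 3 + 7 = 12.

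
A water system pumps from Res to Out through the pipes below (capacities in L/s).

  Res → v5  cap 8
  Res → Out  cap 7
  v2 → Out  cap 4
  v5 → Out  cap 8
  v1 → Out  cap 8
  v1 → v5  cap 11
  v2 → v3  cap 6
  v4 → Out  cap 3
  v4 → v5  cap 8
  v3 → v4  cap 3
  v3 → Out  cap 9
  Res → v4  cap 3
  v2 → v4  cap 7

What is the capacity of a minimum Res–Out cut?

18

Augment Res→Out: bottleneck 7, flow now 7.
Augment Res→v4→Out: bottleneck 3, flow now 10.
Augment Res→v5→Out: bottleneck 8, flow now 18.
No augmenting path remains; maximum flow = 18.
By max-flow min-cut, the minimum cut capacity equals the max flow.
In the residual graph, reachable from Res: {Res}.
Min-cut edges: Res→v4 (3), Res→v5 (8), Res→Out (7); capacity 3 + 8 + 7 = 18.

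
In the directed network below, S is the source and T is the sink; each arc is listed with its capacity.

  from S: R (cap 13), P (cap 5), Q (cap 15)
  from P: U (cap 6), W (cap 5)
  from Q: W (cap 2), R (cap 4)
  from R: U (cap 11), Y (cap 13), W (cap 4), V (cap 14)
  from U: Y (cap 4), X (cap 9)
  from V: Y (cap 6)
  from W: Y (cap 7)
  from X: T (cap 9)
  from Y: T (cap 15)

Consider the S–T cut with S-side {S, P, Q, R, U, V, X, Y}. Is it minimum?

No — its capacity is 35, but the minimum cut has capacity 24.

Given cut capacity: 5 + 2 + 4 + 9 + 15 = 35.
Augment S→R→Y→T: bottleneck 13, flow now 13.
Augment S→P→U→X→T: bottleneck 5, flow now 18.
Augment S→Q→W→Y→T: bottleneck 2, flow now 20.
Augment S→Q→R→U→X→T: bottleneck 4, flow now 24.
No augmenting path remains; maximum flow = 24.
In the residual graph, reachable from S: {S, Q}.
Min-cut edges: S→P (5), S→R (13), Q→R (4), Q→W (2); capacity 5 + 13 + 4 + 2 = 24.
Cut capacity 35 exceeds the max flow 24, so it is not minimum.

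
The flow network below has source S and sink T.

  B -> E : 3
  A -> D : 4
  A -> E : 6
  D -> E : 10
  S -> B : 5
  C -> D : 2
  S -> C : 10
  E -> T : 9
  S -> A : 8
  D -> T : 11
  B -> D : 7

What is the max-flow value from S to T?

Augment S→A→D→T: bottleneck 4, flow now 4.
Augment S→A→E→T: bottleneck 4, flow now 8.
Augment S→B→D→T: bottleneck 5, flow now 13.
Augment S→C→D→T: bottleneck 2, flow now 15.
No augmenting path remains; maximum flow = 15.
In the residual graph, reachable from S: {S, C}.
Min-cut edges: S→A (8), S→B (5), C→D (2); capacity 8 + 5 + 2 = 15.
This cut is saturated, so no flow can exceed 15.

15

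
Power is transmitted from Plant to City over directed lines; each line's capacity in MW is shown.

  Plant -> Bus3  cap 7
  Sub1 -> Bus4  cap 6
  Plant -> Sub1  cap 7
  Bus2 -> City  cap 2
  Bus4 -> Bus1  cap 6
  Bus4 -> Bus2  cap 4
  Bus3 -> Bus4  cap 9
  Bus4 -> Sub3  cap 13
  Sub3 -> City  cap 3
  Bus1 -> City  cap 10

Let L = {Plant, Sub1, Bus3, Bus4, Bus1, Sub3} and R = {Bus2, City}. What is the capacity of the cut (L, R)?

17

Edges leaving {Plant, Sub1, Bus3, Bus4, Bus1, Sub3}: Bus4→Bus2 (4), Bus1→City (10), Sub3→City (3).
Cut capacity = 4 + 10 + 3 = 17.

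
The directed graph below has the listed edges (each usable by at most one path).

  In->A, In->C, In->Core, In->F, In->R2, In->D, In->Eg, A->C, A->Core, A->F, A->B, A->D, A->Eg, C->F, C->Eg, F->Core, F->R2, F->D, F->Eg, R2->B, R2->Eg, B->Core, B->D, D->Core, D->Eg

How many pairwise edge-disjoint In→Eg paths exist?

Assign every edge capacity 1; by Menger, the answer equals the max flow.
Path In→Eg (+1); total 1.
Path In→A→Eg (+1); total 2.
Path In→C→Eg (+1); total 3.
Path In→F→Eg (+1); total 4.
Path In→R2→Eg (+1); total 5.
Path In→D→Eg (+1); total 6.
No residual In→Eg path; max flow = 6.
Certifying cut of size 6: {In→A, In→C, In→D, In→Eg, In→F, In→R2}.

6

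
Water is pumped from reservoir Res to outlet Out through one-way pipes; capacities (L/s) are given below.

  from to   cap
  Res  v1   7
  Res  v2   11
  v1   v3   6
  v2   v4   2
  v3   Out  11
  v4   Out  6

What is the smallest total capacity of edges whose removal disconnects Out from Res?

8

Augment Res→v1→v3→Out: bottleneck 6, flow now 6.
Augment Res→v2→v4→Out: bottleneck 2, flow now 8.
No augmenting path remains; maximum flow = 8.
By max-flow min-cut, the minimum cut capacity equals the max flow.
In the residual graph, reachable from Res: {Res, v1, v2}.
Min-cut edges: v1→v3 (6), v2→v4 (2); capacity 6 + 2 = 8.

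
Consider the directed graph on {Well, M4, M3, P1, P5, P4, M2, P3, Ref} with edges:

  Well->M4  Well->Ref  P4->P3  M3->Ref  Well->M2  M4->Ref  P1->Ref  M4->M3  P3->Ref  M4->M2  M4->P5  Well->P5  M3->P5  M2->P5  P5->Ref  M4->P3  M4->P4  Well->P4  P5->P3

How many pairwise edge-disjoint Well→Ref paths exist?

Assign every edge capacity 1; by Menger, the answer equals the max flow.
Path Well→Ref (+1); total 1.
Path Well→M4→Ref (+1); total 2.
Path Well→P5→Ref (+1); total 3.
Path Well→P4→P3→Ref (+1); total 4.
No residual Well→Ref path; max flow = 4.
Certifying cut of size 4: {P3→Ref, P5→Ref, Well→M4, Well→Ref}.

4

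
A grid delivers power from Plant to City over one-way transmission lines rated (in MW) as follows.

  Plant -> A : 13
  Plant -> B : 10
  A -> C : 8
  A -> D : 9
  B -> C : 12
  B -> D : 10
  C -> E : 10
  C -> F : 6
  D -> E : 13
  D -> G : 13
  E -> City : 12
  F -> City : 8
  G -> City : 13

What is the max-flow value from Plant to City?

Augment Plant→A→C→E→City: bottleneck 8, flow now 8.
Augment Plant→A→D→E→City: bottleneck 4, flow now 12.
Augment Plant→A→D→G→City: bottleneck 1, flow now 13.
Augment Plant→B→C→F→City: bottleneck 6, flow now 19.
Augment Plant→B→D→G→City: bottleneck 4, flow now 23.
No augmenting path remains; maximum flow = 23.
In the residual graph, reachable from Plant: {Plant}.
Min-cut edges: Plant→A (13), Plant→B (10); capacity 13 + 10 = 23.
This cut is saturated, so no flow can exceed 23.

23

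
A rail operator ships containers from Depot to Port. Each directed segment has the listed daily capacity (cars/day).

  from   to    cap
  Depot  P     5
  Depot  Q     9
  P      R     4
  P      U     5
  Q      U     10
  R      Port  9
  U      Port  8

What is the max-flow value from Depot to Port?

Augment Depot→P→R→Port: bottleneck 4, flow now 4.
Augment Depot→P→U→Port: bottleneck 1, flow now 5.
Augment Depot→Q→U→Port: bottleneck 7, flow now 12.
No augmenting path remains; maximum flow = 12.
In the residual graph, reachable from Depot: {Depot, P, Q, U}.
Min-cut edges: P→R (4), U→Port (8); capacity 4 + 8 = 12.
This cut is saturated, so no flow can exceed 12.

12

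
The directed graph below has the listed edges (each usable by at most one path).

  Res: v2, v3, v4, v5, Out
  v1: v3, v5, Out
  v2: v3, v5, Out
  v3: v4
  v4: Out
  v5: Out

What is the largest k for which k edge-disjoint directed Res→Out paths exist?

4

Assign every edge capacity 1; by Menger, the answer equals the max flow.
Path Res→Out (+1); total 1.
Path Res→v2→Out (+1); total 2.
Path Res→v4→Out (+1); total 3.
Path Res→v5→Out (+1); total 4.
No residual Res→Out path; max flow = 4.
Certifying cut of size 4: {Res→Out, Res→v2, Res→v5, v4→Out}.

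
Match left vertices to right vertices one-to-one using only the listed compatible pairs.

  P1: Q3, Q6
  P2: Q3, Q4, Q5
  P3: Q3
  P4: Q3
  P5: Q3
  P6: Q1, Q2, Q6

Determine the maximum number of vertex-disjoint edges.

Unit-capacity flow: source→left, listed edges, right→sink; max matching = max flow.
Augmenting path P1→Q3 (+1); matched 1.
Augmenting path P2→Q4 (+1); matched 2.
Augmenting path P6→Q1 (+1); matched 3.
Augmenting path P3→Q3→P1→Q6 (+1); matched 4.
No augmenting path remains; maximum matching = 4.
König certificate: {P1, P2, P6, Q3} is a vertex cover of size 4 (every listed pair touches it), so no matching can be larger.

4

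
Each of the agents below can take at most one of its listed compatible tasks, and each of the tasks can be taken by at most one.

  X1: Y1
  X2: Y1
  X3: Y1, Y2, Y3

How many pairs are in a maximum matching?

Unit-capacity flow: source→left, listed edges, right→sink; max matching = max flow.
Augmenting path X1→Y1 (+1); matched 1.
Augmenting path X3→Y2 (+1); matched 2.
No augmenting path remains; maximum matching = 2.
König certificate: {X3, Y1} is a vertex cover of size 2 (every listed pair touches it), so no matching can be larger.

2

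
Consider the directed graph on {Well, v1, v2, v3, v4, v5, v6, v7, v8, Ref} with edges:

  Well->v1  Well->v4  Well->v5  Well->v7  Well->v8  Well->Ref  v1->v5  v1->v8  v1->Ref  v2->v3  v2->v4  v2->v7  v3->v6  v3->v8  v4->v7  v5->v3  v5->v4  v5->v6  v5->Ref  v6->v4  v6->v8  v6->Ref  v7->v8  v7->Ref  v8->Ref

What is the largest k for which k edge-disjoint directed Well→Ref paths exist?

5

Assign every edge capacity 1; by Menger, the answer equals the max flow.
Path Well→Ref (+1); total 1.
Path Well→v1→Ref (+1); total 2.
Path Well→v5→Ref (+1); total 3.
Path Well→v7→Ref (+1); total 4.
Path Well→v8→Ref (+1); total 5.
No residual Well→Ref path; max flow = 5.
Certifying cut of size 5: {Well→Ref, Well→v1, Well→v5, v7→Ref, v8→Ref}.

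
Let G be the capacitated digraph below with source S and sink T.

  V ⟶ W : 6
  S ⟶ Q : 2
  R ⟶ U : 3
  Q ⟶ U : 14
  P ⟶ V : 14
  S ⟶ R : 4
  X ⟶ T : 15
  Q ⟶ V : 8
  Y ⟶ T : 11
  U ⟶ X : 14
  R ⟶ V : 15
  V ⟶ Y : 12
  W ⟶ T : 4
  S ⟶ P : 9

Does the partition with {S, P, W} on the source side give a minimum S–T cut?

No — its capacity is 24, but the minimum cut has capacity 15.

Given cut capacity: 2 + 4 + 14 + 4 = 24.
Augment S→P→V→W→T: bottleneck 4, flow now 4.
Augment S→P→V→Y→T: bottleneck 5, flow now 9.
Augment S→Q→U→X→T: bottleneck 2, flow now 11.
Augment S→R→U→X→T: bottleneck 3, flow now 14.
Augment S→R→V→Y→T: bottleneck 1, flow now 15.
No augmenting path remains; maximum flow = 15.
In the residual graph, reachable from S: {S}.
Min-cut edges: S→P (9), S→Q (2), S→R (4); capacity 9 + 2 + 4 = 15.
Cut capacity 24 exceeds the max flow 15, so it is not minimum.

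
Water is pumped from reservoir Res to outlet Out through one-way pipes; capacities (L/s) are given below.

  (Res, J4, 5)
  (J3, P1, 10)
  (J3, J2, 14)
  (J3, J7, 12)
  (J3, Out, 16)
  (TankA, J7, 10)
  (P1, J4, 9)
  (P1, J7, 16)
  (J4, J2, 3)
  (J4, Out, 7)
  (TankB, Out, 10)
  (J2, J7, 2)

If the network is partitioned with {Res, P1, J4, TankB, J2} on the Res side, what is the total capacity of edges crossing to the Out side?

35

Edges leaving {Res, P1, J4, TankB, J2}: P1→J7 (16), J4→Out (7), TankB→Out (10), J2→J7 (2).
Cut capacity = 16 + 7 + 10 + 2 = 35.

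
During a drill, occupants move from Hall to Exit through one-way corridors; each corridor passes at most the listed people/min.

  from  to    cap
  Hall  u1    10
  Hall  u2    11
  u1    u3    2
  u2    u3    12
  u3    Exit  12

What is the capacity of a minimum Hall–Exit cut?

12

Augment Hall→u1→u3→Exit: bottleneck 2, flow now 2.
Augment Hall→u2→u3→Exit: bottleneck 10, flow now 12.
No augmenting path remains; maximum flow = 12.
By max-flow min-cut, the minimum cut capacity equals the max flow.
In the residual graph, reachable from Hall: {Hall, u1, u2, u3}.
Min-cut edges: u3→Exit (12); capacity 12 = 12.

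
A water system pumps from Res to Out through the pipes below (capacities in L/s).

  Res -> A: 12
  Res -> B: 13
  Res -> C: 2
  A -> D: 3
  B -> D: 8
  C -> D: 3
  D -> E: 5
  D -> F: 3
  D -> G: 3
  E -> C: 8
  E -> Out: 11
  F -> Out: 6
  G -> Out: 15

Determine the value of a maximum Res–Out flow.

Augment Res→A→D→E→Out: bottleneck 3, flow now 3.
Augment Res→B→D→E→Out: bottleneck 2, flow now 5.
Augment Res→B→D→F→Out: bottleneck 3, flow now 8.
Augment Res→B→D→G→Out: bottleneck 3, flow now 11.
No augmenting path remains; maximum flow = 11.
In the residual graph, reachable from Res: {Res, A, B, C, D}.
Min-cut edges: D→E (5), D→F (3), D→G (3); capacity 5 + 3 + 3 = 11.
This cut is saturated, so no flow can exceed 11.

11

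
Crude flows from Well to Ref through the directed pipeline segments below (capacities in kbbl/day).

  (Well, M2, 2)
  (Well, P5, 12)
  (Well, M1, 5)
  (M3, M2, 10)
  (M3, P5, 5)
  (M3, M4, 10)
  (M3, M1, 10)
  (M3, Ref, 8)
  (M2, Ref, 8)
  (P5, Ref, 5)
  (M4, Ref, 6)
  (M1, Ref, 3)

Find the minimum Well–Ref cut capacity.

Augment Well→M2→Ref: bottleneck 2, flow now 2.
Augment Well→P5→Ref: bottleneck 5, flow now 7.
Augment Well→M1→Ref: bottleneck 3, flow now 10.
No augmenting path remains; maximum flow = 10.
By max-flow min-cut, the minimum cut capacity equals the max flow.
In the residual graph, reachable from Well: {Well, P5, M1}.
Min-cut edges: Well→M2 (2), P5→Ref (5), M1→Ref (3); capacity 2 + 5 + 3 = 10.

10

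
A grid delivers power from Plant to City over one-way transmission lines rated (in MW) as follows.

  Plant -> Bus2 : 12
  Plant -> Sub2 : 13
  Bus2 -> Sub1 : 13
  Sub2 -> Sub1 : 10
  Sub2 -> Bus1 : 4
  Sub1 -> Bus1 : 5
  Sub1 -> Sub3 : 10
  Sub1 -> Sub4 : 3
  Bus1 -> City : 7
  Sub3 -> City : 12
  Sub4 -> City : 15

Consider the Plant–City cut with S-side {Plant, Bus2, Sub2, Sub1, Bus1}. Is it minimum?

Yes — it is a minimum cut (capacity 20).

Given cut capacity: 10 + 3 + 7 = 20.
Augment Plant→Sub2→Bus1→City: bottleneck 4, flow now 4.
Augment Plant→Bus2→Sub1→Bus1→City: bottleneck 3, flow now 7.
Augment Plant→Bus2→Sub1→Sub3→City: bottleneck 9, flow now 16.
Augment Plant→Sub2→Sub1→Sub3→City: bottleneck 1, flow now 17.
Augment Plant→Sub2→Sub1→Sub4→City: bottleneck 3, flow now 20.
No augmenting path remains; maximum flow = 20.
Cut capacity 20 equals the max flow, so it is a minimum cut.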